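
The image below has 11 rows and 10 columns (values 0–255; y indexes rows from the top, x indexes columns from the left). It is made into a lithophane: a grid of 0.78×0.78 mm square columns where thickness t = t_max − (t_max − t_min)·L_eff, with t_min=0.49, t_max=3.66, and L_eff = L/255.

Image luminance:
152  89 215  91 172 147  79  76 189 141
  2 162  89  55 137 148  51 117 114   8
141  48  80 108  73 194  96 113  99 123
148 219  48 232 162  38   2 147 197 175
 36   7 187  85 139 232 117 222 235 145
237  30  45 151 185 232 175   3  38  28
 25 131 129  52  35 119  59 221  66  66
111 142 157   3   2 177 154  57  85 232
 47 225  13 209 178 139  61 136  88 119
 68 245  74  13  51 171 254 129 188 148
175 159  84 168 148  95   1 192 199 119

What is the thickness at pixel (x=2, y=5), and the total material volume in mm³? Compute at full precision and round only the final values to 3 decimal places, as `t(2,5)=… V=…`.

t(2,5)=3.101 V=145.674

span = t_max - t_min = 3.66 - 0.49 = 3.170
L(2,5) = 45, L_eff = 45/255 = 0.176471
t(2,5) = 3.66 - 3.170·0.176471 = 3.101
Σt over all 11·10 pixels = 81409/340 ≈ 239.4382353
V = pitch²·Σt = 0.78²·81409/340 = 145.674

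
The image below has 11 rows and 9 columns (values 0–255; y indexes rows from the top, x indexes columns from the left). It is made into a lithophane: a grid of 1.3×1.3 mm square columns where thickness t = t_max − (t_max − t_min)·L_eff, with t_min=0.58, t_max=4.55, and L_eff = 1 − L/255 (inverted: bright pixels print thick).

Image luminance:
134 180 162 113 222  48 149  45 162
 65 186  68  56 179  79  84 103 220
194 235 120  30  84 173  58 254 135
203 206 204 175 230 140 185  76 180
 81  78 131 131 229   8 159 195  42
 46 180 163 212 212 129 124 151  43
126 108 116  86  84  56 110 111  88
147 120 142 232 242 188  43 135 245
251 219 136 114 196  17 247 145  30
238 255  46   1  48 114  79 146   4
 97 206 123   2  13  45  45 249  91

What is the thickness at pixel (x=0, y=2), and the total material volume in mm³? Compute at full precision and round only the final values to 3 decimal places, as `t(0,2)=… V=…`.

span = t_max - t_min = 4.55 - 0.58 = 3.970
L(0,2) = 194, L_eff = 1 - 194/255 = 0.239216 (inverted)
t(0,2) = 4.55 - 3.970·0.239216 = 3.600
Σt over all 11·9 pixels = 2206683/8500 ≈ 259.6097647
V = pitch²·Σt = 1.3²·2206683/8500 = 438.741

t(0,2)=3.600 V=438.741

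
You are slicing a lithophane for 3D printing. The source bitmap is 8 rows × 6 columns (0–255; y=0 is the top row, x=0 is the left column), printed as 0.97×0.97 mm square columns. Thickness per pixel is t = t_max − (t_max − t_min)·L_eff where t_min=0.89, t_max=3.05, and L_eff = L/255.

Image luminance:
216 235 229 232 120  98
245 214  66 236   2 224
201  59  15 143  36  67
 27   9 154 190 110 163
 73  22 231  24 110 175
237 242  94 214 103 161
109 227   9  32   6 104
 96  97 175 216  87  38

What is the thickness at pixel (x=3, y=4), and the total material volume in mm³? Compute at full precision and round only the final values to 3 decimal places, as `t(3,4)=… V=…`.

span = t_max - t_min = 3.05 - 0.89 = 2.160
L(3,4) = 24, L_eff = 24/255 = 0.094118
t(3,4) = 3.05 - 2.160·0.094118 = 2.847
Σt over all 8·6 pixels = 199986/2125 ≈ 94.1110588
V = pitch²·Σt = 0.97²·199986/2125 = 88.549

t(3,4)=2.847 V=88.549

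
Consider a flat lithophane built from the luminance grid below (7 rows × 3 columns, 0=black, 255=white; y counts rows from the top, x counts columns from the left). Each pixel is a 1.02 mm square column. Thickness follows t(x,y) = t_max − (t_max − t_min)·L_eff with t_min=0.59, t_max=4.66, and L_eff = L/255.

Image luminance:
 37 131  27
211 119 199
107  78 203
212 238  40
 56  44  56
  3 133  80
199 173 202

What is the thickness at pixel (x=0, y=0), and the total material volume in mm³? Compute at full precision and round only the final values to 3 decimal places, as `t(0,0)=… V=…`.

span = t_max - t_min = 4.66 - 0.59 = 4.070
L(0,0) = 37, L_eff = 37/255 = 0.145098
t(0,0) = 4.66 - 4.070·0.145098 = 4.069
Σt over all 7·3 pixels = 729197/12750 ≈ 57.1919216
V = pitch²·Σt = 1.02²·729197/12750 = 59.502

t(0,0)=4.069 V=59.502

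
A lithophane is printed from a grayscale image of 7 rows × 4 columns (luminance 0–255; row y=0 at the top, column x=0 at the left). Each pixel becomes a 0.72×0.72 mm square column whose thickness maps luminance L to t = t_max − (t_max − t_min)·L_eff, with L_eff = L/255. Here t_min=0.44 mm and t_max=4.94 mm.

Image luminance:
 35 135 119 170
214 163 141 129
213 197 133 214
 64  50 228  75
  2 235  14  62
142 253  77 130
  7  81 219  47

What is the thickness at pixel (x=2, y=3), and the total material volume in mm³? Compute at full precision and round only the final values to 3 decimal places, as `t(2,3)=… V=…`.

t(2,3)=0.916 V=39.238

span = t_max - t_min = 4.94 - 0.44 = 4.500
L(2,3) = 228, L_eff = 228/255 = 0.894118
t(2,3) = 4.94 - 4.500·0.894118 = 0.916
Σt over all 7·4 pixels = 64337/850 ≈ 75.6905882
V = pitch²·Σt = 0.72²·64337/850 = 39.238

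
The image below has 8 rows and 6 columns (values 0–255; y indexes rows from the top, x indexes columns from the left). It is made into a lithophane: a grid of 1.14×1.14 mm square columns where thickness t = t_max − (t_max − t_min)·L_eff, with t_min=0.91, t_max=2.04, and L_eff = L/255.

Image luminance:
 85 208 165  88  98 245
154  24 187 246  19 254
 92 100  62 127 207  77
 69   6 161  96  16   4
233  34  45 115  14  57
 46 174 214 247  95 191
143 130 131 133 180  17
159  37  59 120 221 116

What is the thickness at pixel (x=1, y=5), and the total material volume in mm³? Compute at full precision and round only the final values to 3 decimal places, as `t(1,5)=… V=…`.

t(1,5)=1.269 V=94.425

span = t_max - t_min = 2.04 - 0.91 = 1.130
L(1,5) = 174, L_eff = 174/255 = 0.682353
t(1,5) = 2.04 - 1.130·0.682353 = 1.269
Σt over all 8·6 pixels = 1852747/25500 ≈ 72.6567451
V = pitch²·Σt = 1.14²·1852747/25500 = 94.425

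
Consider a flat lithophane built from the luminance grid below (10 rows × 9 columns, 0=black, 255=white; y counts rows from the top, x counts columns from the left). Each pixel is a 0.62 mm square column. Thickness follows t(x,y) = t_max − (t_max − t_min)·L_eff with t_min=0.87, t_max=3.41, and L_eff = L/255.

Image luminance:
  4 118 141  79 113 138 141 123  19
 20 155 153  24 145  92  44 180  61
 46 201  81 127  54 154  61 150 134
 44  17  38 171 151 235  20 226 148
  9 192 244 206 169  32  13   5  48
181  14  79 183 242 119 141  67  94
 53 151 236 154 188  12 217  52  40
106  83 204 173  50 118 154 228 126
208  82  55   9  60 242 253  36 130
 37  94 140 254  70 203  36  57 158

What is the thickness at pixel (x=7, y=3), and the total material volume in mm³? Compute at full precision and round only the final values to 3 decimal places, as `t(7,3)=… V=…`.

t(7,3)=1.159 V=78.477

span = t_max - t_min = 3.41 - 0.87 = 2.540
L(7,3) = 226, L_eff = 226/255 = 0.886275
t(7,3) = 3.41 - 2.540·0.886275 = 1.159
Σt over all 10·9 pixels = 260297/1275 ≈ 204.1545098
V = pitch²·Σt = 0.62²·260297/1275 = 78.477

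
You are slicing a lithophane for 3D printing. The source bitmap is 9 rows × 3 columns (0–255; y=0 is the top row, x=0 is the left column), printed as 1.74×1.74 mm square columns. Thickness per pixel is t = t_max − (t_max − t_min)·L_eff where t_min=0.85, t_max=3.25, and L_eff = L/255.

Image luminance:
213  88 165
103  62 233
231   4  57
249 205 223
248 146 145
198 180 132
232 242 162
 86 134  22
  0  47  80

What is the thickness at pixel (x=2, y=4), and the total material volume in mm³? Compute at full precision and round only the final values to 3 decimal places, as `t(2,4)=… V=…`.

span = t_max - t_min = 3.25 - 0.85 = 2.400
L(2,4) = 145, L_eff = 145/255 = 0.568627
t(2,4) = 3.25 - 2.400·0.568627 = 1.885
Σt over all 9·3 pixels = 86983/1700 ≈ 51.1664706
V = pitch²·Σt = 1.74²·86983/1700 = 154.912

t(2,4)=1.885 V=154.912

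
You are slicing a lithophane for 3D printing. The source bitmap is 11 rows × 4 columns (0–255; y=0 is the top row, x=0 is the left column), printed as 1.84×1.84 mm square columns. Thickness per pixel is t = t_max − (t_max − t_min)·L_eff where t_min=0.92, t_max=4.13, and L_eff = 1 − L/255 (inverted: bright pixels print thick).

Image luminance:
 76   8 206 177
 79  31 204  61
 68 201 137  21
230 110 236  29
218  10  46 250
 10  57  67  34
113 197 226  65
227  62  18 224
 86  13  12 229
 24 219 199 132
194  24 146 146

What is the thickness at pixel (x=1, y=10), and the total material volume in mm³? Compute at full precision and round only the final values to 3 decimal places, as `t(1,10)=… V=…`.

span = t_max - t_min = 4.13 - 0.92 = 3.210
L(1,10) = 24, L_eff = 1 - 24/255 = 0.905882 (inverted)
t(1,10) = 4.13 - 3.210·0.905882 = 1.222
Σt over all 11·4 pixels = 446067/4250 ≈ 104.9569412
V = pitch²·Σt = 1.84²·446067/4250 = 355.342

t(1,10)=1.222 V=355.342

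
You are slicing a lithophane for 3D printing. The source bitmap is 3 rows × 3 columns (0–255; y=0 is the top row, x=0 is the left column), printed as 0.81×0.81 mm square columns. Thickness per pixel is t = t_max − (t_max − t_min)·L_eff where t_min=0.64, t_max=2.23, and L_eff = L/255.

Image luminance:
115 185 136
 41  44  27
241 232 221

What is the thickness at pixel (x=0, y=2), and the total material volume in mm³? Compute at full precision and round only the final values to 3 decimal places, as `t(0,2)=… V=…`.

t(0,2)=0.727 V=8.087

span = t_max - t_min = 2.23 - 0.64 = 1.590
L(0,2) = 241, L_eff = 241/255 = 0.945098
t(0,2) = 2.23 - 1.590·0.945098 = 0.727
Σt over all 3·3 pixels = 104769/8500 ≈ 12.3257647
V = pitch²·Σt = 0.81²·104769/8500 = 8.087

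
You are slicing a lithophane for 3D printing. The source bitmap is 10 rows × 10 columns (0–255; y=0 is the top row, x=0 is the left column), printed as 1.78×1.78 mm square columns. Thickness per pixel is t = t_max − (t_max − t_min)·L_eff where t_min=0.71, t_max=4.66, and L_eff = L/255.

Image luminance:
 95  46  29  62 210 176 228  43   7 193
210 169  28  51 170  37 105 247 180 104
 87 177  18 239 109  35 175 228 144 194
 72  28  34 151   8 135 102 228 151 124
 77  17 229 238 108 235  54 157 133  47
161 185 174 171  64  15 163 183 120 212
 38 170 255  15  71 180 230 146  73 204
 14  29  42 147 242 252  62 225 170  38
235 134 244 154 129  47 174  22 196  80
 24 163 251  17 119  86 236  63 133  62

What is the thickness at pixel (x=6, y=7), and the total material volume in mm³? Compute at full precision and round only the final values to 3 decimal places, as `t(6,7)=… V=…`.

span = t_max - t_min = 4.66 - 0.71 = 3.950
L(6,7) = 62, L_eff = 62/255 = 0.243137
t(6,7) = 4.66 - 3.950·0.243137 = 3.700
Σt over all 10·10 pixels = 114152/425 ≈ 268.5929412
V = pitch²·Σt = 1.78²·114152/425 = 851.010

t(6,7)=3.700 V=851.010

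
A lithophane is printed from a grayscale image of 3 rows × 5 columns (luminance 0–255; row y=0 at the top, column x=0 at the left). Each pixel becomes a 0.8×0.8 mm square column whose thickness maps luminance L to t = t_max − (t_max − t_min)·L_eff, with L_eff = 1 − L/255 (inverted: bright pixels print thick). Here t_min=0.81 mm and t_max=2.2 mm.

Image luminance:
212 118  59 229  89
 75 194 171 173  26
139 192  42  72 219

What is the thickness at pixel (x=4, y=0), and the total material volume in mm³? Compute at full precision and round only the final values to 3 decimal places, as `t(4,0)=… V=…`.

t(4,0)=1.295 V=14.788

span = t_max - t_min = 2.2 - 0.81 = 1.390
L(4,0) = 89, L_eff = 1 - 89/255 = 0.650980 (inverted)
t(4,0) = 2.2 - 1.390·0.650980 = 1.295
Σt over all 3·5 pixels = 39281/1700 ≈ 23.1064706
V = pitch²·Σt = 0.8²·39281/1700 = 14.788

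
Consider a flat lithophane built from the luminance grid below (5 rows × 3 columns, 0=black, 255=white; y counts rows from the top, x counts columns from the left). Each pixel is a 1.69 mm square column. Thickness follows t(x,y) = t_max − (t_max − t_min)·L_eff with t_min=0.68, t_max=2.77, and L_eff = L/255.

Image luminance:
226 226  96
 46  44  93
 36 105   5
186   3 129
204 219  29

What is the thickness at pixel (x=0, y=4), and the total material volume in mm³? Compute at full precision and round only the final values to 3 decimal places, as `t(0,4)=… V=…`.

t(0,4)=1.098 V=80.117

span = t_max - t_min = 2.77 - 0.68 = 2.090
L(0,4) = 204, L_eff = 204/255 = 0.800000
t(0,4) = 2.77 - 2.090·0.800000 = 1.098
Σt over all 5·3 pixels = 119217/4250 ≈ 28.0510588
V = pitch²·Σt = 1.69²·119217/4250 = 80.117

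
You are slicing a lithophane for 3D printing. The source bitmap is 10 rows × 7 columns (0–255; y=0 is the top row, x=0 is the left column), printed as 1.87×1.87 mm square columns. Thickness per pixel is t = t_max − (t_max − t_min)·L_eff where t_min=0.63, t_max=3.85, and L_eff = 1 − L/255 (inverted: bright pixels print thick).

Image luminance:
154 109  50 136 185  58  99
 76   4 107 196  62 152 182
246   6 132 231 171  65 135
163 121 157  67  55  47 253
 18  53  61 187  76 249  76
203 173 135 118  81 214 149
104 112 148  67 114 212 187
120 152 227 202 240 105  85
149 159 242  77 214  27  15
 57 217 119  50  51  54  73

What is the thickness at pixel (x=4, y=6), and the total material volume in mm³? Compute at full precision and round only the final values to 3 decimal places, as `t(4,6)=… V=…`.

span = t_max - t_min = 3.85 - 0.63 = 3.220
L(4,6) = 114, L_eff = 1 - 114/255 = 0.552941 (inverted)
t(4,6) = 3.85 - 3.220·0.552941 = 2.070
Σt over all 10·7 pixels = 988813/6375 ≈ 155.1079216
V = pitch²·Σt = 1.87²·988813/6375 = 542.397

t(4,6)=2.070 V=542.397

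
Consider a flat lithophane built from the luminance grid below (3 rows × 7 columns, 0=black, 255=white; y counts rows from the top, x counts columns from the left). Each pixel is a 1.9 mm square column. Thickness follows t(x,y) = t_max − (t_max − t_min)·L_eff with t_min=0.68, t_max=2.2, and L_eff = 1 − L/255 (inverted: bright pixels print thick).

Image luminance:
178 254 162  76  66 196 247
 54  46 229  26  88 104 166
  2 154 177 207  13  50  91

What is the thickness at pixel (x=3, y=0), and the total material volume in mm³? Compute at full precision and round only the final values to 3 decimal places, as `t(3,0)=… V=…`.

t(3,0)=1.133 V=107.197

span = t_max - t_min = 2.2 - 0.68 = 1.520
L(3,0) = 76, L_eff = 1 - 76/255 = 0.701961 (inverted)
t(3,0) = 2.2 - 1.520·0.701961 = 1.133
Σt over all 3·7 pixels = 63101/2125 ≈ 29.6945882
V = pitch²·Σt = 1.9²·63101/2125 = 107.197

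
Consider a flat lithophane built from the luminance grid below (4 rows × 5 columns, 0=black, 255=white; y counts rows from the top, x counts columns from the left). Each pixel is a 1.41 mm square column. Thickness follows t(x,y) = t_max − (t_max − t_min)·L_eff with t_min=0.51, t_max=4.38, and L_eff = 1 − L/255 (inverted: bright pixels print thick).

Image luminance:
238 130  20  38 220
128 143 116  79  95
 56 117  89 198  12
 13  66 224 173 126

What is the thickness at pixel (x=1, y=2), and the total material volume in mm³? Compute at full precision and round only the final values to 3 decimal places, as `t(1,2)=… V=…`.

span = t_max - t_min = 4.38 - 0.51 = 3.870
L(1,2) = 117, L_eff = 1 - 117/255 = 0.541176 (inverted)
t(1,2) = 4.38 - 3.870·0.541176 = 2.286
Σt over all 4·5 pixels = 380949/8500 ≈ 44.8175294
V = pitch²·Σt = 1.41²·380949/8500 = 89.102

t(1,2)=2.286 V=89.102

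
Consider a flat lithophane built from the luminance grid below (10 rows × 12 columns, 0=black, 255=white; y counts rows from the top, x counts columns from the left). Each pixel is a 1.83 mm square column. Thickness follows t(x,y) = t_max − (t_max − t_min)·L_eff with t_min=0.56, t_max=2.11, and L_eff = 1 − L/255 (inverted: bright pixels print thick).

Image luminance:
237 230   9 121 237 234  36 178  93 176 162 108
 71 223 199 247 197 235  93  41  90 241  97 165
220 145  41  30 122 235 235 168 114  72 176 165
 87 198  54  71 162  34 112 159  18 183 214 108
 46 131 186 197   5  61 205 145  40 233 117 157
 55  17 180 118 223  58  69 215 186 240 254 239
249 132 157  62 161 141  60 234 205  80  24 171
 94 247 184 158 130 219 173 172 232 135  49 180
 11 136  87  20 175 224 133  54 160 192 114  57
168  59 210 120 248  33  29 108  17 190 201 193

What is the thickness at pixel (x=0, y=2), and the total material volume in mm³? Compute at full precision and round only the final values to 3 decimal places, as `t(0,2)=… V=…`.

t(0,2)=1.897 V=567.191

span = t_max - t_min = 2.11 - 0.56 = 1.550
L(0,2) = 220, L_eff = 1 - 220/255 = 0.137255 (inverted)
t(0,2) = 2.11 - 1.550·0.137255 = 1.897
Σt over all 10·12 pixels = 215942/1275 ≈ 169.3662745
V = pitch²·Σt = 1.83²·215942/1275 = 567.191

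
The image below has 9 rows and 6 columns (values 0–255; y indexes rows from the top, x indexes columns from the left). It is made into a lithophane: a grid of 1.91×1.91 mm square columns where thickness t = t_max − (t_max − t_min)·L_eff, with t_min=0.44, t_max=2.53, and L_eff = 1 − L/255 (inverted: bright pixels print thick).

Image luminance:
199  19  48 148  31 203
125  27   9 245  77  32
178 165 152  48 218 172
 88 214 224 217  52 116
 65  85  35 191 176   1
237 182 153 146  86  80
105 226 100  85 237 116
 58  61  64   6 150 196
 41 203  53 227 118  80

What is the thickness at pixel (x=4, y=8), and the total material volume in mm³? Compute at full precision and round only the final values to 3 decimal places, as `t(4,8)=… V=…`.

span = t_max - t_min = 2.53 - 0.44 = 2.090
L(4,8) = 118, L_eff = 1 - 118/255 = 0.537255 (inverted)
t(4,8) = 2.53 - 2.090·0.537255 = 1.407
Σt over all 9·6 pixels = 65967/850 ≈ 77.6082353
V = pitch²·Σt = 1.91²·65967/850 = 283.123

t(4,8)=1.407 V=283.123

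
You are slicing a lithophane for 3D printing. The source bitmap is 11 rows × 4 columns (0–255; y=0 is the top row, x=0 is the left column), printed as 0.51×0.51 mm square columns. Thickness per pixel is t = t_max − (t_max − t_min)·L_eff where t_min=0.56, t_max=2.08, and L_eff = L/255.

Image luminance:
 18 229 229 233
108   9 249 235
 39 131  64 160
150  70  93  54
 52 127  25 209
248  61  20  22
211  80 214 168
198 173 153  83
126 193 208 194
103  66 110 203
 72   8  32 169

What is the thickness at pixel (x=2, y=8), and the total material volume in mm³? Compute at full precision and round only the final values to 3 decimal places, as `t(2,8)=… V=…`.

span = t_max - t_min = 2.08 - 0.56 = 1.520
L(2,8) = 208, L_eff = 208/255 = 0.815686
t(2,8) = 2.08 - 1.520·0.815686 = 0.840
Σt over all 11·4 pixels = 370678/6375 ≈ 58.1455686
V = pitch²·Σt = 0.51²·370678/6375 = 15.124

t(2,8)=0.840 V=15.124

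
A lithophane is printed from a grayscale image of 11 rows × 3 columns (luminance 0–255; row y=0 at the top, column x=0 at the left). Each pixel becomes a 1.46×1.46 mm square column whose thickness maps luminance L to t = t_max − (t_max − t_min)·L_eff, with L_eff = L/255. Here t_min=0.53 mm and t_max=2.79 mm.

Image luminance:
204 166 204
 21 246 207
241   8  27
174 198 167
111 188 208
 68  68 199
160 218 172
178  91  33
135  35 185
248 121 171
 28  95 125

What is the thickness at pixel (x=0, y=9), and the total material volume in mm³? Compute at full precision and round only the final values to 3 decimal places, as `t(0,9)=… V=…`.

span = t_max - t_min = 2.79 - 0.53 = 2.260
L(0,9) = 248, L_eff = 248/255 = 0.972549
t(0,9) = 2.79 - 2.260·0.972549 = 0.592
Σt over all 11·3 pixels = 257117/5100 ≈ 50.4150980
V = pitch²·Σt = 1.46²·257117/5100 = 107.465

t(0,9)=0.592 V=107.465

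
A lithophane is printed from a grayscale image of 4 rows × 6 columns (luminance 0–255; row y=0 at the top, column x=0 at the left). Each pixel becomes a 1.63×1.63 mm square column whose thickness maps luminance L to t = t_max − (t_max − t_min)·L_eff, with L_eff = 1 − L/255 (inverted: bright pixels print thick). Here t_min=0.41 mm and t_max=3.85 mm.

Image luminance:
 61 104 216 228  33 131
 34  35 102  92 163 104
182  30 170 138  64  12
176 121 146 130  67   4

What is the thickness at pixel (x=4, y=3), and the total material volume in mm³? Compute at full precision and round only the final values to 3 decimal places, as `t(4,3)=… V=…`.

span = t_max - t_min = 3.85 - 0.41 = 3.440
L(4,3) = 67, L_eff = 1 - 67/255 = 0.737255 (inverted)
t(4,3) = 3.85 - 3.440·0.737255 = 1.314
Σt over all 4·6 pixels = 281428/6375 ≈ 44.1455686
V = pitch²·Σt = 1.63²·281428/6375 = 117.290

t(4,3)=1.314 V=117.290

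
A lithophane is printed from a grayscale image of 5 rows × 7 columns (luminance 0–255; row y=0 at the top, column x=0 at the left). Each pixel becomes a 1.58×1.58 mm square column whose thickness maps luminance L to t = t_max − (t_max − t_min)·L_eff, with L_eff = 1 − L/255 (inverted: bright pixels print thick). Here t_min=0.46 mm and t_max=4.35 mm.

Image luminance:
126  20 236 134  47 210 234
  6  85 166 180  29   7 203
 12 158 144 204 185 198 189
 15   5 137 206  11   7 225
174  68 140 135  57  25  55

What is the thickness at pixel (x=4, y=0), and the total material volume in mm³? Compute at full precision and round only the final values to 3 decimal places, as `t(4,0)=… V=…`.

t(4,0)=1.177 V=193.778

span = t_max - t_min = 4.35 - 0.46 = 3.890
L(4,0) = 47, L_eff = 1 - 47/255 = 0.815686 (inverted)
t(4,0) = 4.35 - 3.890·0.815686 = 1.177
Σt over all 5·7 pixels = 1979387/25500 ≈ 77.6230196
V = pitch²·Σt = 1.58²·1979387/25500 = 193.778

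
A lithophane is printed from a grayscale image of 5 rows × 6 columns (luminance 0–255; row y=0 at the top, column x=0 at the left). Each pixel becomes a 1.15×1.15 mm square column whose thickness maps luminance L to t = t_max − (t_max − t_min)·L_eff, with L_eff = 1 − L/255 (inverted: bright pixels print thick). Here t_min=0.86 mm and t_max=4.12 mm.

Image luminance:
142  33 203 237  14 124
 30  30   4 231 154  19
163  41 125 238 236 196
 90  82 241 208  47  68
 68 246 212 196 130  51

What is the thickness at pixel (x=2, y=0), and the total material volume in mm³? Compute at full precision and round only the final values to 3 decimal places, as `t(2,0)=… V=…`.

t(2,0)=3.455 V=99.366

span = t_max - t_min = 4.12 - 0.86 = 3.260
L(2,0) = 203, L_eff = 1 - 203/255 = 0.203922 (inverted)
t(2,0) = 4.12 - 3.260·0.203922 = 3.455
Σt over all 5·6 pixels = 56351/750 ≈ 75.1346667
V = pitch²·Σt = 1.15²·56351/750 = 99.366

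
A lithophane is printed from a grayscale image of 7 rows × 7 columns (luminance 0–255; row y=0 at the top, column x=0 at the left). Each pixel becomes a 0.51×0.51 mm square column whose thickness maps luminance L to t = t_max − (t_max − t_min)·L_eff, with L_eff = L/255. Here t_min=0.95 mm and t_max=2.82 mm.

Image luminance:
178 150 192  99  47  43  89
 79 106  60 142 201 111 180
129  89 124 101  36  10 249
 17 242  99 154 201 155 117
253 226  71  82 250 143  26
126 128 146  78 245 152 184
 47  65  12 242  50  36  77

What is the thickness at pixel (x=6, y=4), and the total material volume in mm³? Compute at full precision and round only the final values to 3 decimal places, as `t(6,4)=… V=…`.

t(6,4)=2.629 V=24.422

span = t_max - t_min = 2.82 - 0.95 = 1.870
L(6,4) = 26, L_eff = 26/255 = 0.101961
t(6,4) = 2.82 - 1.870·0.101961 = 2.629
Σt over all 7·7 pixels = 93.894
V = pitch²·Σt = 0.51²·93.894 = 24.422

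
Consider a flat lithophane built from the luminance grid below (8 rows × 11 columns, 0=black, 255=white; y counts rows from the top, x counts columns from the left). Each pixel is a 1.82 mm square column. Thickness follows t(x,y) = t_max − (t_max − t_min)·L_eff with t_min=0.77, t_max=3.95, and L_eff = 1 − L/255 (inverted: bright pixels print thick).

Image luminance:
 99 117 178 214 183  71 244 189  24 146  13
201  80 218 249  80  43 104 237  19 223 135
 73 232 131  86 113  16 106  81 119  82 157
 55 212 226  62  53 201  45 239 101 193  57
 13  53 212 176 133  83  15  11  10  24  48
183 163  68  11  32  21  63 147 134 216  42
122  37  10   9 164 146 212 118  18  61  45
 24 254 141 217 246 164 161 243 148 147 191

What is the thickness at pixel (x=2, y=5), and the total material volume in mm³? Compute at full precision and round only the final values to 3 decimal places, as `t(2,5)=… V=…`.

span = t_max - t_min = 3.95 - 0.77 = 3.180
L(2,5) = 68, L_eff = 1 - 68/255 = 0.733333 (inverted)
t(2,5) = 3.95 - 3.180·0.733333 = 1.618
Σt over all 8·11 pixels = 841459/4250 ≈ 197.9903529
V = pitch²·Σt = 1.82²·841459/4250 = 655.823

t(2,5)=1.618 V=655.823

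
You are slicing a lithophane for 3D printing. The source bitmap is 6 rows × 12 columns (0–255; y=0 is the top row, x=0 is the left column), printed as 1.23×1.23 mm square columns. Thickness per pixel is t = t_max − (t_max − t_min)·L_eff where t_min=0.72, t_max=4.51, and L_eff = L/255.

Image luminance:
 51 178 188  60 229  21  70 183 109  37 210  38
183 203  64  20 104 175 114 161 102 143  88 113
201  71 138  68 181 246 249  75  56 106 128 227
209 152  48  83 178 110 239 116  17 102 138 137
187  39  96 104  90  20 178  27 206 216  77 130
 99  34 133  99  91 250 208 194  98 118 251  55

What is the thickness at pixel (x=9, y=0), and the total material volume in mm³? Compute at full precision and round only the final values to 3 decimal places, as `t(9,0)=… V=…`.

t(9,0)=3.960 V=286.220

span = t_max - t_min = 4.51 - 0.72 = 3.790
L(9,0) = 37, L_eff = 37/255 = 0.145098
t(9,0) = 4.51 - 3.790·0.145098 = 3.960
Σt over all 6·12 pixels = 4824259/25500 ≈ 189.1866275
V = pitch²·Σt = 1.23²·4824259/25500 = 286.220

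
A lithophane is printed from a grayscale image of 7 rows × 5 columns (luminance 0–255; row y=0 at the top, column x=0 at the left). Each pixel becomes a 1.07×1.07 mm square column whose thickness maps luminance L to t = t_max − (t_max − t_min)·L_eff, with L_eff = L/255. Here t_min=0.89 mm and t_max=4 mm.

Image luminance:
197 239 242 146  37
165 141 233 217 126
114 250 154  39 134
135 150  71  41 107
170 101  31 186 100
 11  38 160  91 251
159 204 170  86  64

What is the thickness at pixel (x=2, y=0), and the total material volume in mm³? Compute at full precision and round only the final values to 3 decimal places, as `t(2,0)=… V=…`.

span = t_max - t_min = 4 - 0.89 = 3.110
L(2,0) = 242, L_eff = 242/255 = 0.949020
t(2,0) = 4 - 3.110·0.949020 = 1.049
Σt over all 7·5 pixels = 6146/75 ≈ 81.9466667
V = pitch²·Σt = 1.07²·6146/75 = 93.821

t(2,0)=1.049 V=93.821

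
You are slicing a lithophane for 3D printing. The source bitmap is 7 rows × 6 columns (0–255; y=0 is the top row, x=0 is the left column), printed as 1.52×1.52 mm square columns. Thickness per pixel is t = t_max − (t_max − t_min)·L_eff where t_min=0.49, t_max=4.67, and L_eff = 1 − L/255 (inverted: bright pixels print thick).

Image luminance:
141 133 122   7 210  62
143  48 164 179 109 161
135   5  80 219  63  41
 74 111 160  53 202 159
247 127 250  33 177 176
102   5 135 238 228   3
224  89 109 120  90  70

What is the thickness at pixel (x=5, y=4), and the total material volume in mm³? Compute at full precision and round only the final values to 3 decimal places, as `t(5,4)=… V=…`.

t(5,4)=3.375 V=244.636

span = t_max - t_min = 4.67 - 0.49 = 4.180
L(5,4) = 176, L_eff = 1 - 176/255 = 0.309804 (inverted)
t(5,4) = 4.67 - 4.180·0.309804 = 3.375
Σt over all 7·6 pixels = 1350031/12750 ≈ 105.8847843
V = pitch²·Σt = 1.52²·1350031/12750 = 244.636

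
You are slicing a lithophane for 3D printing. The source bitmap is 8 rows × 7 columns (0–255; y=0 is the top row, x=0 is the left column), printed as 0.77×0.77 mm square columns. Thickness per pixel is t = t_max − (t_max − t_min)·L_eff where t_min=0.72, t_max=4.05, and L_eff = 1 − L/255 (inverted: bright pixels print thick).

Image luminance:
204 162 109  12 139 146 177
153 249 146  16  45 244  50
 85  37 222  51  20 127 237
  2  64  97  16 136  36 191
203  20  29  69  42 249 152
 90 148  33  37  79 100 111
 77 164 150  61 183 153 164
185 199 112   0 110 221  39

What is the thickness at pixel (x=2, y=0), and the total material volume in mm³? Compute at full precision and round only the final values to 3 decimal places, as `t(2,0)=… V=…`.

t(2,0)=2.143 V=73.094

span = t_max - t_min = 4.05 - 0.72 = 3.330
L(2,0) = 109, L_eff = 1 - 109/255 = 0.572549 (inverted)
t(2,0) = 4.05 - 3.330·0.572549 = 2.143
Σt over all 8·7 pixels = 1047903/8500 ≈ 123.2827059
V = pitch²·Σt = 0.77²·1047903/8500 = 73.094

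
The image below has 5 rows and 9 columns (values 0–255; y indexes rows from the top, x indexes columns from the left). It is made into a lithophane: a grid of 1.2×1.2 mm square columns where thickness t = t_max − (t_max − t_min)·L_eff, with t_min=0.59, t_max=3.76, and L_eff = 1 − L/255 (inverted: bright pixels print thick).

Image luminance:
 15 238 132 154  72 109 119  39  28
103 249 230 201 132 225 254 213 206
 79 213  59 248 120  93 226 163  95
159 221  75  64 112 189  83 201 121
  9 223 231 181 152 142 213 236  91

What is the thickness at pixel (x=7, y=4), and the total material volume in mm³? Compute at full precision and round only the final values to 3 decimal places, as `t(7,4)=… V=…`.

t(7,4)=3.524 V=158.492

span = t_max - t_min = 3.76 - 0.59 = 3.170
L(7,4) = 236, L_eff = 1 - 236/255 = 0.074510 (inverted)
t(7,4) = 3.76 - 3.170·0.074510 = 3.524
Σt over all 5·9 pixels = 2806631/25500 ≈ 110.0639608
V = pitch²·Σt = 1.2²·2806631/25500 = 158.492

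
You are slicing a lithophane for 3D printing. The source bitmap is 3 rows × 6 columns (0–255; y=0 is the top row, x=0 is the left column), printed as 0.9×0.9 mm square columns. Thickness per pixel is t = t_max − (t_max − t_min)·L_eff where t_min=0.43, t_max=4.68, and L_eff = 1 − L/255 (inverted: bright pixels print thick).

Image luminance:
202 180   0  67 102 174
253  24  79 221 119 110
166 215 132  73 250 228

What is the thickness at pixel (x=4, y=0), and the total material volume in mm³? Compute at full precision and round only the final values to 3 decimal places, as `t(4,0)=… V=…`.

t(4,0)=2.130 V=41.302

span = t_max - t_min = 4.68 - 0.43 = 4.250
L(4,0) = 102, L_eff = 1 - 102/255 = 0.600000 (inverted)
t(4,0) = 4.68 - 4.250·0.600000 = 2.130
Σt over all 3·6 pixels = 50.99
V = pitch²·Σt = 0.9²·50.99 = 41.302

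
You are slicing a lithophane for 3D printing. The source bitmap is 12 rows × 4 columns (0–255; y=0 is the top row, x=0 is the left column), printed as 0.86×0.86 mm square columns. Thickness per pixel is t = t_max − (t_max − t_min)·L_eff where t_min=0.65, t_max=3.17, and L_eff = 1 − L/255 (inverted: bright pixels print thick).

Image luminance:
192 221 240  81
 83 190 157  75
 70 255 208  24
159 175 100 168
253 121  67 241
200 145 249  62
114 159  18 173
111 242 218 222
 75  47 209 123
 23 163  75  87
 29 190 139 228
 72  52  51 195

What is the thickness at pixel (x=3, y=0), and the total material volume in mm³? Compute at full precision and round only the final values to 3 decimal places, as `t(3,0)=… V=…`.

t(3,0)=1.450 V=72.418

span = t_max - t_min = 3.17 - 0.65 = 2.520
L(3,0) = 81, L_eff = 1 - 81/255 = 0.682353 (inverted)
t(3,0) = 3.17 - 2.520·0.682353 = 1.450
Σt over all 12·4 pixels = 208071/2125 ≈ 97.9157647
V = pitch²·Σt = 0.86²·208071/2125 = 72.418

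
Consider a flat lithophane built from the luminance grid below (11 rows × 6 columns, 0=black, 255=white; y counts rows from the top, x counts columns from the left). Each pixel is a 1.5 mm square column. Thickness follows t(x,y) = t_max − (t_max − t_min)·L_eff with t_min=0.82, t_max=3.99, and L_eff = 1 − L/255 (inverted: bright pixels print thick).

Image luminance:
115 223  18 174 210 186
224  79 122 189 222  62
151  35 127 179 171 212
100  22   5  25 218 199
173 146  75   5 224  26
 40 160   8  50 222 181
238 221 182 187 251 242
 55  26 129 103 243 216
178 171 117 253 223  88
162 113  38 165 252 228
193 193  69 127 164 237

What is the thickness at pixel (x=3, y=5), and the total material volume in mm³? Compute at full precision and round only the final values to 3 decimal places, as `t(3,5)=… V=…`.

t(3,5)=1.442 V=391.462

span = t_max - t_min = 3.99 - 0.82 = 3.170
L(3,5) = 50, L_eff = 1 - 50/255 = 0.803922 (inverted)
t(3,5) = 3.99 - 3.170·0.803922 = 1.442
Σt over all 11·6 pixels = 739429/4250 ≈ 173.9832941
V = pitch²·Σt = 1.5²·739429/4250 = 391.462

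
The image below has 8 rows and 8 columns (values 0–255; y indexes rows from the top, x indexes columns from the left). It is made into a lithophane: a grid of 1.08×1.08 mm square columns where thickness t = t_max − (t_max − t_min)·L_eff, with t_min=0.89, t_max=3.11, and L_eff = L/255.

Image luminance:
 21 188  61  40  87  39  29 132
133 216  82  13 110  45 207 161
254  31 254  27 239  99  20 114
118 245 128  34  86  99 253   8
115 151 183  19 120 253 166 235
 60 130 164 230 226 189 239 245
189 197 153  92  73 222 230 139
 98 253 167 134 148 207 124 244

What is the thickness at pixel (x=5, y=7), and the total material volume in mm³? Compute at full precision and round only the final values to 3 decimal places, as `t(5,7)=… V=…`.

span = t_max - t_min = 3.11 - 0.89 = 2.220
L(5,7) = 207, L_eff = 207/255 = 0.811765
t(5,7) = 3.11 - 2.220·0.811765 = 1.308
Σt over all 8·8 pixels = 257052/2125 ≈ 120.9656471
V = pitch²·Σt = 1.08²·257052/2125 = 141.094

t(5,7)=1.308 V=141.094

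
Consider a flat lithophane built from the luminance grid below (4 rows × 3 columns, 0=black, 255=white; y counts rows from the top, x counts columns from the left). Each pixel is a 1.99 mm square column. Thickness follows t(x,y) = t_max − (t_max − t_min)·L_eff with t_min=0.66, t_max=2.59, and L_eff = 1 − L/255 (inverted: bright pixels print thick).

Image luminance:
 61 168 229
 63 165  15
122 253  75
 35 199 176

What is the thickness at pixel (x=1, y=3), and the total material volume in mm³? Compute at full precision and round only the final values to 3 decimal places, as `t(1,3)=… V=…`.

span = t_max - t_min = 2.59 - 0.66 = 1.930
L(1,3) = 199, L_eff = 1 - 199/255 = 0.219608 (inverted)
t(1,3) = 2.59 - 1.930·0.219608 = 2.166
Σt over all 4·3 pixels = 503233/25500 ≈ 19.7346275
V = pitch²·Σt = 1.99²·503233/25500 = 78.151

t(1,3)=2.166 V=78.151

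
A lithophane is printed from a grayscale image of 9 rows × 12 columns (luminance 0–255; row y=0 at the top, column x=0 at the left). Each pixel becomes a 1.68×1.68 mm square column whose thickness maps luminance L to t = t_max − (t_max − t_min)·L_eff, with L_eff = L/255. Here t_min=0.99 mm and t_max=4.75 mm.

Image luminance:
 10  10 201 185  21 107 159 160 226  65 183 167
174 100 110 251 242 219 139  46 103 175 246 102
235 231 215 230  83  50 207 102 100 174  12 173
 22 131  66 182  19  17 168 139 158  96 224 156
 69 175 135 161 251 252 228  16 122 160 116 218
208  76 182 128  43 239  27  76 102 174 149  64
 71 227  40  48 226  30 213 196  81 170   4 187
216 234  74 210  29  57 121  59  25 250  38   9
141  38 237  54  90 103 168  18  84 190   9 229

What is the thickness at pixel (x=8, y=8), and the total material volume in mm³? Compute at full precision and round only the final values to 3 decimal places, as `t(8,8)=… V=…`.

t(8,8)=3.511 V=859.516

span = t_max - t_min = 4.75 - 0.99 = 3.760
L(8,8) = 84, L_eff = 84/255 = 0.329412
t(8,8) = 4.75 - 3.760·0.329412 = 3.511
Σt over all 9·12 pixels = 1941403/6375 ≈ 304.5338039
V = pitch²·Σt = 1.68²·1941403/6375 = 859.516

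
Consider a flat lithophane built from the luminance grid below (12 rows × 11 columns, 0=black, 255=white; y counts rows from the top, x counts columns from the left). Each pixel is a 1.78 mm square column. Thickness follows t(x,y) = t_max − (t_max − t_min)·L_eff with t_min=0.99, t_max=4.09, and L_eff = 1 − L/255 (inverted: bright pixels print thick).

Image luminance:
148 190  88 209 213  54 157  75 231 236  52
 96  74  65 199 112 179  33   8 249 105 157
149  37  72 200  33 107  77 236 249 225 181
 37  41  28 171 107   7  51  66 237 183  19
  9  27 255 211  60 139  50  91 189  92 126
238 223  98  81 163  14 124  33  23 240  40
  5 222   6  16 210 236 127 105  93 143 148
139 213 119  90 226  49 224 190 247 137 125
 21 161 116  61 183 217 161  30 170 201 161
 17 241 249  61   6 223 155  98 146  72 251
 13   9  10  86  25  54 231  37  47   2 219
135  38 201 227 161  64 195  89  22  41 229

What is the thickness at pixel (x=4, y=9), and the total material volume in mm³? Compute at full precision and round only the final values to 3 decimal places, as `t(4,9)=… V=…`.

span = t_max - t_min = 4.09 - 0.99 = 3.100
L(4,9) = 6, L_eff = 1 - 6/255 = 0.976471 (inverted)
t(4,9) = 4.09 - 3.100·0.976471 = 1.063
Σt over all 12·11 pixels = 834659/2550 ≈ 327.3172549
V = pitch²·Σt = 1.78²·834659/2550 = 1037.072

t(4,9)=1.063 V=1037.072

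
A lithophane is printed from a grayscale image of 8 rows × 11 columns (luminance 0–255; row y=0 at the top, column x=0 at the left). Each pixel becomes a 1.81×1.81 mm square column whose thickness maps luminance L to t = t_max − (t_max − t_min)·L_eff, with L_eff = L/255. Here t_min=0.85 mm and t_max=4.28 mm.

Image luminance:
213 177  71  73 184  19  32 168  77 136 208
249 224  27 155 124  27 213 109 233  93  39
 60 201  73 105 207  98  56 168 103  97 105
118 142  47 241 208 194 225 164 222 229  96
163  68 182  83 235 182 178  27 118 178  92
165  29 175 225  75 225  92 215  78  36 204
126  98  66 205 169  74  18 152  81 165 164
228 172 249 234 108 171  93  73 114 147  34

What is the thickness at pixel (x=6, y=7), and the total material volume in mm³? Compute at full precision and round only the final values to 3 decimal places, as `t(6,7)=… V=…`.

span = t_max - t_min = 4.28 - 0.85 = 3.430
L(6,7) = 93, L_eff = 93/255 = 0.364706
t(6,7) = 4.28 - 3.430·0.364706 = 3.029
Σt over all 8·11 pixels = 458046/2125 ≈ 215.5510588
V = pitch²·Σt = 1.81²·458046/2125 = 706.167

t(6,7)=3.029 V=706.167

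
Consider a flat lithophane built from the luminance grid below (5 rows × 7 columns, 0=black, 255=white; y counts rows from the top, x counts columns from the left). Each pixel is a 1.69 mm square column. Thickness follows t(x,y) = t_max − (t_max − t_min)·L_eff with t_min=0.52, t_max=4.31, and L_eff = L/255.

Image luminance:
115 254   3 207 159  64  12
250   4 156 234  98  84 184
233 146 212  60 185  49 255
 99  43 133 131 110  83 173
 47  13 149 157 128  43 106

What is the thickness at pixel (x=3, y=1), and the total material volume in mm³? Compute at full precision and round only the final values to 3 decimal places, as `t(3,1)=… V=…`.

span = t_max - t_min = 4.31 - 0.52 = 3.790
L(3,1) = 234, L_eff = 234/255 = 0.917647
t(3,1) = 4.31 - 3.790·0.917647 = 0.832
Σt over all 5·7 pixels = 1093517/12750 ≈ 85.7660392
V = pitch²·Σt = 1.69²·1093517/12750 = 244.956

t(3,1)=0.832 V=244.956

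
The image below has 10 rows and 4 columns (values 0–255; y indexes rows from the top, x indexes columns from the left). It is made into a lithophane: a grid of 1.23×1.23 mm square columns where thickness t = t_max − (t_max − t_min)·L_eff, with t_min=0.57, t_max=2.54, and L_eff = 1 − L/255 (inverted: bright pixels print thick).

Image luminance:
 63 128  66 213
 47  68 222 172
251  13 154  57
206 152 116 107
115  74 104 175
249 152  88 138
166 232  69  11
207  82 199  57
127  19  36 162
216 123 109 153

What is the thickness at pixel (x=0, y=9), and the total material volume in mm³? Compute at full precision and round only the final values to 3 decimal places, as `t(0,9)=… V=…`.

span = t_max - t_min = 2.54 - 0.57 = 1.970
L(0,9) = 216, L_eff = 1 - 216/255 = 0.152941 (inverted)
t(0,9) = 2.54 - 1.970·0.152941 = 2.239
Σt over all 10·4 pixels = 792853/12750 ≈ 62.1845490
V = pitch²·Σt = 1.23²·792853/12750 = 94.079

t(0,9)=2.239 V=94.079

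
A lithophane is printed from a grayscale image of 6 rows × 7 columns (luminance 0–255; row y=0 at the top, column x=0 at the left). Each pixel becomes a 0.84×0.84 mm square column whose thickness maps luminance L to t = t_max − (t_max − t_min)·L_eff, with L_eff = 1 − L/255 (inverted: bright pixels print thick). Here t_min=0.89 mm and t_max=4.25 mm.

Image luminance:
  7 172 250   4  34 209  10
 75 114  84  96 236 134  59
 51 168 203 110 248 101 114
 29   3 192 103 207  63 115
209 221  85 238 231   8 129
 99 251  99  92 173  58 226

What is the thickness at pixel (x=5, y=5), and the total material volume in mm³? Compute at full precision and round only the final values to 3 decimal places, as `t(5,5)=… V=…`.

span = t_max - t_min = 4.25 - 0.89 = 3.360
L(5,5) = 58, L_eff = 1 - 58/255 = 0.772549 (inverted)
t(5,5) = 4.25 - 3.360·0.772549 = 1.654
Σt over all 6·7 pixels = 18249/170 ≈ 107.3470588
V = pitch²·Σt = 0.84²·18249/170 = 75.744

t(5,5)=1.654 V=75.744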